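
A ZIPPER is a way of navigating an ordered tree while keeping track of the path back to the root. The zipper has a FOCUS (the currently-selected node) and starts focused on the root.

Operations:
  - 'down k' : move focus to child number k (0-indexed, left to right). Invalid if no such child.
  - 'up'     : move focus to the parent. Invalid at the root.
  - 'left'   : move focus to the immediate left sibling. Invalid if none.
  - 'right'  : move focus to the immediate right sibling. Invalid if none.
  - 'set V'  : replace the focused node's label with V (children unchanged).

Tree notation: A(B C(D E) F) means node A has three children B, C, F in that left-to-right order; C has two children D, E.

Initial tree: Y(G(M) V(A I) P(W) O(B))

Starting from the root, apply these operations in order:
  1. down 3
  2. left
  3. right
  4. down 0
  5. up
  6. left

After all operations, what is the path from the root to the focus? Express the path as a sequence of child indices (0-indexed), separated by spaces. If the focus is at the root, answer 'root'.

Step 1 (down 3): focus=O path=3 depth=1 children=['B'] left=['G', 'V', 'P'] right=[] parent=Y
Step 2 (left): focus=P path=2 depth=1 children=['W'] left=['G', 'V'] right=['O'] parent=Y
Step 3 (right): focus=O path=3 depth=1 children=['B'] left=['G', 'V', 'P'] right=[] parent=Y
Step 4 (down 0): focus=B path=3/0 depth=2 children=[] left=[] right=[] parent=O
Step 5 (up): focus=O path=3 depth=1 children=['B'] left=['G', 'V', 'P'] right=[] parent=Y
Step 6 (left): focus=P path=2 depth=1 children=['W'] left=['G', 'V'] right=['O'] parent=Y

Answer: 2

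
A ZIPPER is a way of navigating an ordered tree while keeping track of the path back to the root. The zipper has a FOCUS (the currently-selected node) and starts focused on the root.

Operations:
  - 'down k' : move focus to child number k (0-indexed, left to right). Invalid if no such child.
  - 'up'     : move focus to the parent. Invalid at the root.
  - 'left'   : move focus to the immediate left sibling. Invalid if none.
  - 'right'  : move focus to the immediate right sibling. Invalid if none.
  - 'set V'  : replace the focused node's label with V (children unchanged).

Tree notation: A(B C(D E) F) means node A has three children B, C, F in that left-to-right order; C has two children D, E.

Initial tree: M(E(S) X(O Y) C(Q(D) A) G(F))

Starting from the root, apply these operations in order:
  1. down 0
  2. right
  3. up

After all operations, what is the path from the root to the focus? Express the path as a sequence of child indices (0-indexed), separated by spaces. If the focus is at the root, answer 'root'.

Answer: root

Derivation:
Step 1 (down 0): focus=E path=0 depth=1 children=['S'] left=[] right=['X', 'C', 'G'] parent=M
Step 2 (right): focus=X path=1 depth=1 children=['O', 'Y'] left=['E'] right=['C', 'G'] parent=M
Step 3 (up): focus=M path=root depth=0 children=['E', 'X', 'C', 'G'] (at root)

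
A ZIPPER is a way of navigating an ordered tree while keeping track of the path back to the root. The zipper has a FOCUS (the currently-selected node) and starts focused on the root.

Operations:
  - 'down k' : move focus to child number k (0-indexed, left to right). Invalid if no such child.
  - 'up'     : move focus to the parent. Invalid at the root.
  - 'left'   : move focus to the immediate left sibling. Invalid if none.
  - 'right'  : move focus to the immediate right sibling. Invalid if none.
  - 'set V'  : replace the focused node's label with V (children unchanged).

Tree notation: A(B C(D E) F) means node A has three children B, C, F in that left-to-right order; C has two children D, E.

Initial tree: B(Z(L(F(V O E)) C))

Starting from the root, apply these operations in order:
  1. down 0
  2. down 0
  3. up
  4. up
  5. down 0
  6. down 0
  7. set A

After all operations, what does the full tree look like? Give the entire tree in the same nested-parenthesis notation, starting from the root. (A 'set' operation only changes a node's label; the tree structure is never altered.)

Answer: B(Z(A(F(V O E)) C))

Derivation:
Step 1 (down 0): focus=Z path=0 depth=1 children=['L', 'C'] left=[] right=[] parent=B
Step 2 (down 0): focus=L path=0/0 depth=2 children=['F'] left=[] right=['C'] parent=Z
Step 3 (up): focus=Z path=0 depth=1 children=['L', 'C'] left=[] right=[] parent=B
Step 4 (up): focus=B path=root depth=0 children=['Z'] (at root)
Step 5 (down 0): focus=Z path=0 depth=1 children=['L', 'C'] left=[] right=[] parent=B
Step 6 (down 0): focus=L path=0/0 depth=2 children=['F'] left=[] right=['C'] parent=Z
Step 7 (set A): focus=A path=0/0 depth=2 children=['F'] left=[] right=['C'] parent=Z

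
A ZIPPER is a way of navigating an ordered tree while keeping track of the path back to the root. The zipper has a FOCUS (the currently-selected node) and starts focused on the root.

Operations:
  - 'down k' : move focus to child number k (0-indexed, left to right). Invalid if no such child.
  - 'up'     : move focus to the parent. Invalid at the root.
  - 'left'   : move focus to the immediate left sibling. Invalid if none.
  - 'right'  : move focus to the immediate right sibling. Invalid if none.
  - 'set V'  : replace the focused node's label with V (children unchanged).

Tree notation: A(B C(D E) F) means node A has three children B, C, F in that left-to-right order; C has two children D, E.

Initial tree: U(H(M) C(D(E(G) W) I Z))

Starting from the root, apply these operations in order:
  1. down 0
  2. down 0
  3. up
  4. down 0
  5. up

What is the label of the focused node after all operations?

Answer: H

Derivation:
Step 1 (down 0): focus=H path=0 depth=1 children=['M'] left=[] right=['C'] parent=U
Step 2 (down 0): focus=M path=0/0 depth=2 children=[] left=[] right=[] parent=H
Step 3 (up): focus=H path=0 depth=1 children=['M'] left=[] right=['C'] parent=U
Step 4 (down 0): focus=M path=0/0 depth=2 children=[] left=[] right=[] parent=H
Step 5 (up): focus=H path=0 depth=1 children=['M'] left=[] right=['C'] parent=U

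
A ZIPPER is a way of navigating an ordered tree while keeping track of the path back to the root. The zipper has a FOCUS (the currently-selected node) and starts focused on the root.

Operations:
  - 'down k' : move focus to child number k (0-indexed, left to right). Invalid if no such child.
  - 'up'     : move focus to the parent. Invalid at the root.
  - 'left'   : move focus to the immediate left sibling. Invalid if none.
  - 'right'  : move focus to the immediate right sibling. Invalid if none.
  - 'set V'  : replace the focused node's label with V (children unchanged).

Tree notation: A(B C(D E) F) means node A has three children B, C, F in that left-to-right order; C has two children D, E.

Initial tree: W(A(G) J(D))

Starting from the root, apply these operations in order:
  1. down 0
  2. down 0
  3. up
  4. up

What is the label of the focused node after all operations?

Step 1 (down 0): focus=A path=0 depth=1 children=['G'] left=[] right=['J'] parent=W
Step 2 (down 0): focus=G path=0/0 depth=2 children=[] left=[] right=[] parent=A
Step 3 (up): focus=A path=0 depth=1 children=['G'] left=[] right=['J'] parent=W
Step 4 (up): focus=W path=root depth=0 children=['A', 'J'] (at root)

Answer: W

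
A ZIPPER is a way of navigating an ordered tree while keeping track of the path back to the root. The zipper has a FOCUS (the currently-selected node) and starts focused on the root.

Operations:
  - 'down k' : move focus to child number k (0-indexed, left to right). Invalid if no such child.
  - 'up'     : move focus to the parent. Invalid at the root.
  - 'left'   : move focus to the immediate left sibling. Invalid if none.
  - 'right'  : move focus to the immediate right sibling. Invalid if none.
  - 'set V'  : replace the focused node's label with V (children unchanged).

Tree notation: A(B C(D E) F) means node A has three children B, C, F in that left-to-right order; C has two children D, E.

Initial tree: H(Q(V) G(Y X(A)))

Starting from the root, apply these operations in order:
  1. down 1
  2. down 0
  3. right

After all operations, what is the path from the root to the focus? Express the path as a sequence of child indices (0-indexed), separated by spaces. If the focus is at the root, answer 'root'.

Step 1 (down 1): focus=G path=1 depth=1 children=['Y', 'X'] left=['Q'] right=[] parent=H
Step 2 (down 0): focus=Y path=1/0 depth=2 children=[] left=[] right=['X'] parent=G
Step 3 (right): focus=X path=1/1 depth=2 children=['A'] left=['Y'] right=[] parent=G

Answer: 1 1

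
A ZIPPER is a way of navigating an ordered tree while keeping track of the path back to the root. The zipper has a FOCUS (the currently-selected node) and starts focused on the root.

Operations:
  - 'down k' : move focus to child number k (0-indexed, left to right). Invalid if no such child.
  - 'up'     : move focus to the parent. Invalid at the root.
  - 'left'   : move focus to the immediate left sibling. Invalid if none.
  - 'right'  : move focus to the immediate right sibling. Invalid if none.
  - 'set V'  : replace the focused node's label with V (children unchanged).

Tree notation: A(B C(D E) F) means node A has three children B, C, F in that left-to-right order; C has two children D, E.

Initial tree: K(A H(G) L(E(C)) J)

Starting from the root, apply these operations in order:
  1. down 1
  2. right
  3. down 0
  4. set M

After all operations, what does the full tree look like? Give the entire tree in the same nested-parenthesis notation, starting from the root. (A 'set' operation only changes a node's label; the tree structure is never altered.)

Step 1 (down 1): focus=H path=1 depth=1 children=['G'] left=['A'] right=['L', 'J'] parent=K
Step 2 (right): focus=L path=2 depth=1 children=['E'] left=['A', 'H'] right=['J'] parent=K
Step 3 (down 0): focus=E path=2/0 depth=2 children=['C'] left=[] right=[] parent=L
Step 4 (set M): focus=M path=2/0 depth=2 children=['C'] left=[] right=[] parent=L

Answer: K(A H(G) L(M(C)) J)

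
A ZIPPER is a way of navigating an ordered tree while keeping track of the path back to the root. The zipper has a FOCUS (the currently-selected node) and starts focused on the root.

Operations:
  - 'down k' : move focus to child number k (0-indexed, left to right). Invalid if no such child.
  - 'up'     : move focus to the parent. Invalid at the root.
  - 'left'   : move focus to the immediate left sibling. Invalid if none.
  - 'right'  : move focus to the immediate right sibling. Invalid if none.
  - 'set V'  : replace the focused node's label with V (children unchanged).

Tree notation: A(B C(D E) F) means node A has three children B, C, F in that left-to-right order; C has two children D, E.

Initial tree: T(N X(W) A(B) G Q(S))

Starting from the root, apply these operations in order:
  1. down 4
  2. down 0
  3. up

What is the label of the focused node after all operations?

Answer: Q

Derivation:
Step 1 (down 4): focus=Q path=4 depth=1 children=['S'] left=['N', 'X', 'A', 'G'] right=[] parent=T
Step 2 (down 0): focus=S path=4/0 depth=2 children=[] left=[] right=[] parent=Q
Step 3 (up): focus=Q path=4 depth=1 children=['S'] left=['N', 'X', 'A', 'G'] right=[] parent=T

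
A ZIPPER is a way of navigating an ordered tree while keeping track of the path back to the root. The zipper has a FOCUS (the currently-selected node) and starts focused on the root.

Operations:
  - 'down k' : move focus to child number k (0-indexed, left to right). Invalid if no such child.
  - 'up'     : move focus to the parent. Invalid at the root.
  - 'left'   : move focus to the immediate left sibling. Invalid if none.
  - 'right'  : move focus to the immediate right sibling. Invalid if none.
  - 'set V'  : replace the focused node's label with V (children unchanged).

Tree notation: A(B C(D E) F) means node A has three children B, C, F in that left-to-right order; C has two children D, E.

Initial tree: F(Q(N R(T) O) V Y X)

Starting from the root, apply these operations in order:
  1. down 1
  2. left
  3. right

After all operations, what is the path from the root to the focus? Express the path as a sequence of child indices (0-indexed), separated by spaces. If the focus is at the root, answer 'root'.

Answer: 1

Derivation:
Step 1 (down 1): focus=V path=1 depth=1 children=[] left=['Q'] right=['Y', 'X'] parent=F
Step 2 (left): focus=Q path=0 depth=1 children=['N', 'R', 'O'] left=[] right=['V', 'Y', 'X'] parent=F
Step 3 (right): focus=V path=1 depth=1 children=[] left=['Q'] right=['Y', 'X'] parent=F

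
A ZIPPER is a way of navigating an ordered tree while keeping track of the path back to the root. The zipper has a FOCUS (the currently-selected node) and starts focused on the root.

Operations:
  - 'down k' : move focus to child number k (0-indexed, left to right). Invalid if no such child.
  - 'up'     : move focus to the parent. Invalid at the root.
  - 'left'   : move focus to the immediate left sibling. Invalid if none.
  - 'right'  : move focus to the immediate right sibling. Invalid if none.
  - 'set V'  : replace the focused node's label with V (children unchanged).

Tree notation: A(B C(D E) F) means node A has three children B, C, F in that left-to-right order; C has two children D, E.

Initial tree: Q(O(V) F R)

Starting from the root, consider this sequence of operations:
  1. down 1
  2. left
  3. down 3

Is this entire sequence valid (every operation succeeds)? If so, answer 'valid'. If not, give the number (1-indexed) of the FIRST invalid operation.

Step 1 (down 1): focus=F path=1 depth=1 children=[] left=['O'] right=['R'] parent=Q
Step 2 (left): focus=O path=0 depth=1 children=['V'] left=[] right=['F', 'R'] parent=Q
Step 3 (down 3): INVALID

Answer: 3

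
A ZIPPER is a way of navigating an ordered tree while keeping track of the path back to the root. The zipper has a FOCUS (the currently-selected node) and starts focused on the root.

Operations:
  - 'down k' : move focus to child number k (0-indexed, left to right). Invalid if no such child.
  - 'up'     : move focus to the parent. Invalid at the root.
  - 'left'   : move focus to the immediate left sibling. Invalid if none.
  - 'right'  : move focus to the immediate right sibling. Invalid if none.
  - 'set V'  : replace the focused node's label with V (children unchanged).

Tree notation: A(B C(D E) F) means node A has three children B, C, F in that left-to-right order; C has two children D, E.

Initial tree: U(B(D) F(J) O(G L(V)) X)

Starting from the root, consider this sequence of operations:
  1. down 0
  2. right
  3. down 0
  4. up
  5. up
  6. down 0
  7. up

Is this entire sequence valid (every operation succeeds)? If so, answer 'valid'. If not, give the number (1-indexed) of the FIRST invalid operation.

Step 1 (down 0): focus=B path=0 depth=1 children=['D'] left=[] right=['F', 'O', 'X'] parent=U
Step 2 (right): focus=F path=1 depth=1 children=['J'] left=['B'] right=['O', 'X'] parent=U
Step 3 (down 0): focus=J path=1/0 depth=2 children=[] left=[] right=[] parent=F
Step 4 (up): focus=F path=1 depth=1 children=['J'] left=['B'] right=['O', 'X'] parent=U
Step 5 (up): focus=U path=root depth=0 children=['B', 'F', 'O', 'X'] (at root)
Step 6 (down 0): focus=B path=0 depth=1 children=['D'] left=[] right=['F', 'O', 'X'] parent=U
Step 7 (up): focus=U path=root depth=0 children=['B', 'F', 'O', 'X'] (at root)

Answer: valid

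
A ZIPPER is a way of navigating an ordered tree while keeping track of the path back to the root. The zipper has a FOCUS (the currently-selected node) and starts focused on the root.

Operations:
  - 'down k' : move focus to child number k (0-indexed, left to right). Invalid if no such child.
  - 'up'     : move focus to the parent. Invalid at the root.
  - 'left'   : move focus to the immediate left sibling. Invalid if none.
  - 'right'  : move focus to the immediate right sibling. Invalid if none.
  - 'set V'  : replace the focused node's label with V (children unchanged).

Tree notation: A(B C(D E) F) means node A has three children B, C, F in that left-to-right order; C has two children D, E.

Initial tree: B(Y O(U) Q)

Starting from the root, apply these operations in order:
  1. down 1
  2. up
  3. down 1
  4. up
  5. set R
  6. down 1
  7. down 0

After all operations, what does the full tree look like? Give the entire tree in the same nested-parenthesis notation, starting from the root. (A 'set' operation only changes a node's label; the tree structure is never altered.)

Answer: R(Y O(U) Q)

Derivation:
Step 1 (down 1): focus=O path=1 depth=1 children=['U'] left=['Y'] right=['Q'] parent=B
Step 2 (up): focus=B path=root depth=0 children=['Y', 'O', 'Q'] (at root)
Step 3 (down 1): focus=O path=1 depth=1 children=['U'] left=['Y'] right=['Q'] parent=B
Step 4 (up): focus=B path=root depth=0 children=['Y', 'O', 'Q'] (at root)
Step 5 (set R): focus=R path=root depth=0 children=['Y', 'O', 'Q'] (at root)
Step 6 (down 1): focus=O path=1 depth=1 children=['U'] left=['Y'] right=['Q'] parent=R
Step 7 (down 0): focus=U path=1/0 depth=2 children=[] left=[] right=[] parent=O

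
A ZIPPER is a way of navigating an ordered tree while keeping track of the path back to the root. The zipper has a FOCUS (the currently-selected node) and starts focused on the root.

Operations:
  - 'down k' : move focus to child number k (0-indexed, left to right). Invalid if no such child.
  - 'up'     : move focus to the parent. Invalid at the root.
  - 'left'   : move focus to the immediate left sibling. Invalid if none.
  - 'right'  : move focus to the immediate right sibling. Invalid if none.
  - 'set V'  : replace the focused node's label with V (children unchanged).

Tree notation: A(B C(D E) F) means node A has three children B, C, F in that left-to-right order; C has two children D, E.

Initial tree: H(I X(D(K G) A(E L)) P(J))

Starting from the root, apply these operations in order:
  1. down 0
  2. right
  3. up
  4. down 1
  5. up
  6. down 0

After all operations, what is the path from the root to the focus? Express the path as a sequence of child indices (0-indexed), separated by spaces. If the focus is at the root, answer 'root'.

Answer: 0

Derivation:
Step 1 (down 0): focus=I path=0 depth=1 children=[] left=[] right=['X', 'P'] parent=H
Step 2 (right): focus=X path=1 depth=1 children=['D', 'A'] left=['I'] right=['P'] parent=H
Step 3 (up): focus=H path=root depth=0 children=['I', 'X', 'P'] (at root)
Step 4 (down 1): focus=X path=1 depth=1 children=['D', 'A'] left=['I'] right=['P'] parent=H
Step 5 (up): focus=H path=root depth=0 children=['I', 'X', 'P'] (at root)
Step 6 (down 0): focus=I path=0 depth=1 children=[] left=[] right=['X', 'P'] parent=H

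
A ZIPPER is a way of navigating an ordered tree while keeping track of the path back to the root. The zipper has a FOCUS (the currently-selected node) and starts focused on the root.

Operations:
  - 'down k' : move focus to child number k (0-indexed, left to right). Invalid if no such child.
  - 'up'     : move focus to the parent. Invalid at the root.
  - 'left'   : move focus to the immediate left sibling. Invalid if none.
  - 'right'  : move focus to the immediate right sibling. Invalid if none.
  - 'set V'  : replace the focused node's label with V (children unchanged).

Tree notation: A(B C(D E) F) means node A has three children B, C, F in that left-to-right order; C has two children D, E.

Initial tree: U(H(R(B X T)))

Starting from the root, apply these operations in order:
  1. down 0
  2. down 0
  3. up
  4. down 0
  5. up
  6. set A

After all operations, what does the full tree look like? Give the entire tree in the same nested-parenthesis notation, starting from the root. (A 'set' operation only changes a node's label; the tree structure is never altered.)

Step 1 (down 0): focus=H path=0 depth=1 children=['R'] left=[] right=[] parent=U
Step 2 (down 0): focus=R path=0/0 depth=2 children=['B', 'X', 'T'] left=[] right=[] parent=H
Step 3 (up): focus=H path=0 depth=1 children=['R'] left=[] right=[] parent=U
Step 4 (down 0): focus=R path=0/0 depth=2 children=['B', 'X', 'T'] left=[] right=[] parent=H
Step 5 (up): focus=H path=0 depth=1 children=['R'] left=[] right=[] parent=U
Step 6 (set A): focus=A path=0 depth=1 children=['R'] left=[] right=[] parent=U

Answer: U(A(R(B X T)))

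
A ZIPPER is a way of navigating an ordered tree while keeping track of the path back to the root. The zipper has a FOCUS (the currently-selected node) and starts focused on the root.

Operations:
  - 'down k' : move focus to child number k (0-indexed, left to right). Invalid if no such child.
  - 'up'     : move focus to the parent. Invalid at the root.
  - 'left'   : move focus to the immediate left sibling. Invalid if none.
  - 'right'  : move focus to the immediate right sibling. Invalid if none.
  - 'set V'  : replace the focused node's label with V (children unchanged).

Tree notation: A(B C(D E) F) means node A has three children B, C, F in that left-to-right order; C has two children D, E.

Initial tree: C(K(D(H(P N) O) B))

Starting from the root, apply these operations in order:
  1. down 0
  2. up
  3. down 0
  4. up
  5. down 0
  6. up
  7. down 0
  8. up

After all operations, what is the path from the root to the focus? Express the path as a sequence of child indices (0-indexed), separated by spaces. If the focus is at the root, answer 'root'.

Answer: root

Derivation:
Step 1 (down 0): focus=K path=0 depth=1 children=['D', 'B'] left=[] right=[] parent=C
Step 2 (up): focus=C path=root depth=0 children=['K'] (at root)
Step 3 (down 0): focus=K path=0 depth=1 children=['D', 'B'] left=[] right=[] parent=C
Step 4 (up): focus=C path=root depth=0 children=['K'] (at root)
Step 5 (down 0): focus=K path=0 depth=1 children=['D', 'B'] left=[] right=[] parent=C
Step 6 (up): focus=C path=root depth=0 children=['K'] (at root)
Step 7 (down 0): focus=K path=0 depth=1 children=['D', 'B'] left=[] right=[] parent=C
Step 8 (up): focus=C path=root depth=0 children=['K'] (at root)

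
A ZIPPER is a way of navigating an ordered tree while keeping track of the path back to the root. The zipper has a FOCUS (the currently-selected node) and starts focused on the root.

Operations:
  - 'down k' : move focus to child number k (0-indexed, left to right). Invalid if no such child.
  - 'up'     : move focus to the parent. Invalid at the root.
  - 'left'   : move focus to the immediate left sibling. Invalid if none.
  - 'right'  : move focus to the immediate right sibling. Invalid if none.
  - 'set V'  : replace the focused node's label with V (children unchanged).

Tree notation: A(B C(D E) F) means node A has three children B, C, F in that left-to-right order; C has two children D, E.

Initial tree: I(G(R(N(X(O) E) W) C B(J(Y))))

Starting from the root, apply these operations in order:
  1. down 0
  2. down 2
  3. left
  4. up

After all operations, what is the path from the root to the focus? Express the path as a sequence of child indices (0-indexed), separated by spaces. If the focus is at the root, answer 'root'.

Answer: 0

Derivation:
Step 1 (down 0): focus=G path=0 depth=1 children=['R', 'C', 'B'] left=[] right=[] parent=I
Step 2 (down 2): focus=B path=0/2 depth=2 children=['J'] left=['R', 'C'] right=[] parent=G
Step 3 (left): focus=C path=0/1 depth=2 children=[] left=['R'] right=['B'] parent=G
Step 4 (up): focus=G path=0 depth=1 children=['R', 'C', 'B'] left=[] right=[] parent=I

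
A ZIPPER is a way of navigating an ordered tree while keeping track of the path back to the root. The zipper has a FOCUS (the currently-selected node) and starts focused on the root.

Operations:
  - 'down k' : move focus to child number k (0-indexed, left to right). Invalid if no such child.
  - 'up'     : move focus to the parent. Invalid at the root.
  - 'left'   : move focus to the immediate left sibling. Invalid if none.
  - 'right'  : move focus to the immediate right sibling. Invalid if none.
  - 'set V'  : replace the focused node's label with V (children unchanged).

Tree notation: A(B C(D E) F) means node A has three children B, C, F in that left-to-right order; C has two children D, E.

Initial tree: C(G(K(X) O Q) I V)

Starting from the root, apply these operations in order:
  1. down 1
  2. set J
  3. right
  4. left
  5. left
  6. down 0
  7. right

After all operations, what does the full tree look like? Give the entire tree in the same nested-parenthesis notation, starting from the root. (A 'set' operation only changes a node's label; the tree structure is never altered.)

Answer: C(G(K(X) O Q) J V)

Derivation:
Step 1 (down 1): focus=I path=1 depth=1 children=[] left=['G'] right=['V'] parent=C
Step 2 (set J): focus=J path=1 depth=1 children=[] left=['G'] right=['V'] parent=C
Step 3 (right): focus=V path=2 depth=1 children=[] left=['G', 'J'] right=[] parent=C
Step 4 (left): focus=J path=1 depth=1 children=[] left=['G'] right=['V'] parent=C
Step 5 (left): focus=G path=0 depth=1 children=['K', 'O', 'Q'] left=[] right=['J', 'V'] parent=C
Step 6 (down 0): focus=K path=0/0 depth=2 children=['X'] left=[] right=['O', 'Q'] parent=G
Step 7 (right): focus=O path=0/1 depth=2 children=[] left=['K'] right=['Q'] parent=G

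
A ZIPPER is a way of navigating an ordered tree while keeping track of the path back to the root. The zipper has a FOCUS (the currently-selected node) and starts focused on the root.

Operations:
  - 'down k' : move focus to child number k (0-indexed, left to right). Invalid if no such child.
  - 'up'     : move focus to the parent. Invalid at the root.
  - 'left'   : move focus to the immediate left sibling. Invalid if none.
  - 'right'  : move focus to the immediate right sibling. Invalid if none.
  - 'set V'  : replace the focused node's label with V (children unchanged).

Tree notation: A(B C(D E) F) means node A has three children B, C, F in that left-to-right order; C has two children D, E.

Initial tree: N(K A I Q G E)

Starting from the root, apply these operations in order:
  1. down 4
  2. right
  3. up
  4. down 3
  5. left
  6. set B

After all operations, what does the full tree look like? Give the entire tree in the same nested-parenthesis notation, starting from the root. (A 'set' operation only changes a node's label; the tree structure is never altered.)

Step 1 (down 4): focus=G path=4 depth=1 children=[] left=['K', 'A', 'I', 'Q'] right=['E'] parent=N
Step 2 (right): focus=E path=5 depth=1 children=[] left=['K', 'A', 'I', 'Q', 'G'] right=[] parent=N
Step 3 (up): focus=N path=root depth=0 children=['K', 'A', 'I', 'Q', 'G', 'E'] (at root)
Step 4 (down 3): focus=Q path=3 depth=1 children=[] left=['K', 'A', 'I'] right=['G', 'E'] parent=N
Step 5 (left): focus=I path=2 depth=1 children=[] left=['K', 'A'] right=['Q', 'G', 'E'] parent=N
Step 6 (set B): focus=B path=2 depth=1 children=[] left=['K', 'A'] right=['Q', 'G', 'E'] parent=N

Answer: N(K A B Q G E)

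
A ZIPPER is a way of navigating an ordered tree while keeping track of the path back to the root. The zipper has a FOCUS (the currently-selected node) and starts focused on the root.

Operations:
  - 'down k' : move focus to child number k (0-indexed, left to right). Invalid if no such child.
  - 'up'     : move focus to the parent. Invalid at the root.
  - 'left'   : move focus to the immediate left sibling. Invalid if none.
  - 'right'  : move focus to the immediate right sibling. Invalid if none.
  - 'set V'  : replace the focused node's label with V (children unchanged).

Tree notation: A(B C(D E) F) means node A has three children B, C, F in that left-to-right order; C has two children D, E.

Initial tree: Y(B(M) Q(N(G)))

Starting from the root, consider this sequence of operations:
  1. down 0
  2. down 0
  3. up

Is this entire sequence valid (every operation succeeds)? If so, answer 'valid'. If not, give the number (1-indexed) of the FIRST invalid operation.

Step 1 (down 0): focus=B path=0 depth=1 children=['M'] left=[] right=['Q'] parent=Y
Step 2 (down 0): focus=M path=0/0 depth=2 children=[] left=[] right=[] parent=B
Step 3 (up): focus=B path=0 depth=1 children=['M'] left=[] right=['Q'] parent=Y

Answer: valid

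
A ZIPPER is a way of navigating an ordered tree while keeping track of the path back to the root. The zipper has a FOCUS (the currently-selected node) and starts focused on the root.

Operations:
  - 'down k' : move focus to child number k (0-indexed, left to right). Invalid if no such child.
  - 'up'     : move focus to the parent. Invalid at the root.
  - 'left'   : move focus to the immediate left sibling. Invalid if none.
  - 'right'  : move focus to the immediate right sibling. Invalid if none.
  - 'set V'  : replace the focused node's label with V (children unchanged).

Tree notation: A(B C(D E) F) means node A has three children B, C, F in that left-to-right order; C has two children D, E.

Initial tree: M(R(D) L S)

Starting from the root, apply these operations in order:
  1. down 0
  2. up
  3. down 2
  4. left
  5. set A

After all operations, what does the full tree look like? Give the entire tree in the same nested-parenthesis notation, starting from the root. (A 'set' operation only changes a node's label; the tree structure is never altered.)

Answer: M(R(D) A S)

Derivation:
Step 1 (down 0): focus=R path=0 depth=1 children=['D'] left=[] right=['L', 'S'] parent=M
Step 2 (up): focus=M path=root depth=0 children=['R', 'L', 'S'] (at root)
Step 3 (down 2): focus=S path=2 depth=1 children=[] left=['R', 'L'] right=[] parent=M
Step 4 (left): focus=L path=1 depth=1 children=[] left=['R'] right=['S'] parent=M
Step 5 (set A): focus=A path=1 depth=1 children=[] left=['R'] right=['S'] parent=M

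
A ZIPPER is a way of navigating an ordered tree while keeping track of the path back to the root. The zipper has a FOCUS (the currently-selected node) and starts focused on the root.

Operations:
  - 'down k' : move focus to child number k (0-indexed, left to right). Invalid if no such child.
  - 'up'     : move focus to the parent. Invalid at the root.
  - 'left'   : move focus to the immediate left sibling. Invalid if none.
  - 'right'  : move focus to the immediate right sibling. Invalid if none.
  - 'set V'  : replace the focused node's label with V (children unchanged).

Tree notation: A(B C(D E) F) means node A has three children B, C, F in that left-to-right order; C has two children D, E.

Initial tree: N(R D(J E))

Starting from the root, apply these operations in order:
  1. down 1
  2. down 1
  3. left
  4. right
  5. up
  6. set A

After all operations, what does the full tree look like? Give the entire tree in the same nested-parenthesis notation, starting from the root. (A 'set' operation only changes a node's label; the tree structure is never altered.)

Step 1 (down 1): focus=D path=1 depth=1 children=['J', 'E'] left=['R'] right=[] parent=N
Step 2 (down 1): focus=E path=1/1 depth=2 children=[] left=['J'] right=[] parent=D
Step 3 (left): focus=J path=1/0 depth=2 children=[] left=[] right=['E'] parent=D
Step 4 (right): focus=E path=1/1 depth=2 children=[] left=['J'] right=[] parent=D
Step 5 (up): focus=D path=1 depth=1 children=['J', 'E'] left=['R'] right=[] parent=N
Step 6 (set A): focus=A path=1 depth=1 children=['J', 'E'] left=['R'] right=[] parent=N

Answer: N(R A(J E))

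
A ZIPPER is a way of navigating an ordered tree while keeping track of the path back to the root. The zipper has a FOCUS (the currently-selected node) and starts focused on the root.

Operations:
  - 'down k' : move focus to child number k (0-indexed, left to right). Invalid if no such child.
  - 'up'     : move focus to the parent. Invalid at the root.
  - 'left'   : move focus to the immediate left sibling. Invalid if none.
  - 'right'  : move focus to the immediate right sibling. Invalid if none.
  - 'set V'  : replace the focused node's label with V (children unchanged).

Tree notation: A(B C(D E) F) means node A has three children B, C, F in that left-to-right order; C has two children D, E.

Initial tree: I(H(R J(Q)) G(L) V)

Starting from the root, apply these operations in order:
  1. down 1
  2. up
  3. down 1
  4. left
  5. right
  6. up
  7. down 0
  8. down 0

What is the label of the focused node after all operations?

Answer: R

Derivation:
Step 1 (down 1): focus=G path=1 depth=1 children=['L'] left=['H'] right=['V'] parent=I
Step 2 (up): focus=I path=root depth=0 children=['H', 'G', 'V'] (at root)
Step 3 (down 1): focus=G path=1 depth=1 children=['L'] left=['H'] right=['V'] parent=I
Step 4 (left): focus=H path=0 depth=1 children=['R', 'J'] left=[] right=['G', 'V'] parent=I
Step 5 (right): focus=G path=1 depth=1 children=['L'] left=['H'] right=['V'] parent=I
Step 6 (up): focus=I path=root depth=0 children=['H', 'G', 'V'] (at root)
Step 7 (down 0): focus=H path=0 depth=1 children=['R', 'J'] left=[] right=['G', 'V'] parent=I
Step 8 (down 0): focus=R path=0/0 depth=2 children=[] left=[] right=['J'] parent=H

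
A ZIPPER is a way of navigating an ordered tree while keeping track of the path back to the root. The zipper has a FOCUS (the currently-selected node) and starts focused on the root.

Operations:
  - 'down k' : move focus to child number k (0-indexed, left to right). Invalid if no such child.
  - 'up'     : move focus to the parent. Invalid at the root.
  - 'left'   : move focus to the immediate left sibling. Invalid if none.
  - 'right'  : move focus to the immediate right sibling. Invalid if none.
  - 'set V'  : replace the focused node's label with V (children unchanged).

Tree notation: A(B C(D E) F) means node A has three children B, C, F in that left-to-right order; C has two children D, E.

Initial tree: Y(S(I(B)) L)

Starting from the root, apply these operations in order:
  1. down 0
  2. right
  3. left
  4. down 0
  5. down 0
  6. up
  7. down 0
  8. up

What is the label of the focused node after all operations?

Step 1 (down 0): focus=S path=0 depth=1 children=['I'] left=[] right=['L'] parent=Y
Step 2 (right): focus=L path=1 depth=1 children=[] left=['S'] right=[] parent=Y
Step 3 (left): focus=S path=0 depth=1 children=['I'] left=[] right=['L'] parent=Y
Step 4 (down 0): focus=I path=0/0 depth=2 children=['B'] left=[] right=[] parent=S
Step 5 (down 0): focus=B path=0/0/0 depth=3 children=[] left=[] right=[] parent=I
Step 6 (up): focus=I path=0/0 depth=2 children=['B'] left=[] right=[] parent=S
Step 7 (down 0): focus=B path=0/0/0 depth=3 children=[] left=[] right=[] parent=I
Step 8 (up): focus=I path=0/0 depth=2 children=['B'] left=[] right=[] parent=S

Answer: I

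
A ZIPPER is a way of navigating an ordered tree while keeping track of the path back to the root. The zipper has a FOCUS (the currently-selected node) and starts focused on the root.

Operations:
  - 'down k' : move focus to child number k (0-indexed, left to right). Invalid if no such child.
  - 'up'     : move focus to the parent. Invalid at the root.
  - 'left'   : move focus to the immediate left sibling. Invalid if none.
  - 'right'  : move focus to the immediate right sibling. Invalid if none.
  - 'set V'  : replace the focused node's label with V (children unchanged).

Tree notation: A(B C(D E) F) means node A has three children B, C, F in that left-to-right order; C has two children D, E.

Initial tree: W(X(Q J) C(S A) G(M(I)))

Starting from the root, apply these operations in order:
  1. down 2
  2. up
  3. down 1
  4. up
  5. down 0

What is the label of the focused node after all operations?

Answer: X

Derivation:
Step 1 (down 2): focus=G path=2 depth=1 children=['M'] left=['X', 'C'] right=[] parent=W
Step 2 (up): focus=W path=root depth=0 children=['X', 'C', 'G'] (at root)
Step 3 (down 1): focus=C path=1 depth=1 children=['S', 'A'] left=['X'] right=['G'] parent=W
Step 4 (up): focus=W path=root depth=0 children=['X', 'C', 'G'] (at root)
Step 5 (down 0): focus=X path=0 depth=1 children=['Q', 'J'] left=[] right=['C', 'G'] parent=W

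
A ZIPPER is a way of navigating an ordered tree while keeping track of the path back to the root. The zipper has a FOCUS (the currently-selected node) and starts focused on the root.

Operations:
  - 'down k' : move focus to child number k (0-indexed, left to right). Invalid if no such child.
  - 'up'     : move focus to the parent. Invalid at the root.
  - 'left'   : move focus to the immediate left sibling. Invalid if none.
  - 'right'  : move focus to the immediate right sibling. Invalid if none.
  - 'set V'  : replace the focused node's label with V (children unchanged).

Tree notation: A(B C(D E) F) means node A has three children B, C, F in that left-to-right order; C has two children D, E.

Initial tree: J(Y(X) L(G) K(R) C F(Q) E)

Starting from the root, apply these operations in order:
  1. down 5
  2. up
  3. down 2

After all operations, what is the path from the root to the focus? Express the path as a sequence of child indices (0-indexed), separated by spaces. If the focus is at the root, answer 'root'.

Answer: 2

Derivation:
Step 1 (down 5): focus=E path=5 depth=1 children=[] left=['Y', 'L', 'K', 'C', 'F'] right=[] parent=J
Step 2 (up): focus=J path=root depth=0 children=['Y', 'L', 'K', 'C', 'F', 'E'] (at root)
Step 3 (down 2): focus=K path=2 depth=1 children=['R'] left=['Y', 'L'] right=['C', 'F', 'E'] parent=J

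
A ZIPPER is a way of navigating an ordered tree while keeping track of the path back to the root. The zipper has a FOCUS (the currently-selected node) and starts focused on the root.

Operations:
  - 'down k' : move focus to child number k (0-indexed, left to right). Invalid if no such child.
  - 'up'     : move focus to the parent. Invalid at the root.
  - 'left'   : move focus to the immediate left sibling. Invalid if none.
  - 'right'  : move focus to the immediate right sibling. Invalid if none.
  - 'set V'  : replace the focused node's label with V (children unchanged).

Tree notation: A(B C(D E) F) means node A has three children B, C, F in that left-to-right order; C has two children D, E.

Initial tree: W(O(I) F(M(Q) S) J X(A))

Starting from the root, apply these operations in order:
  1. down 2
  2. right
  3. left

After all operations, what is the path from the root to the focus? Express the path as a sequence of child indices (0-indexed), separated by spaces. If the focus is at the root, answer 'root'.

Step 1 (down 2): focus=J path=2 depth=1 children=[] left=['O', 'F'] right=['X'] parent=W
Step 2 (right): focus=X path=3 depth=1 children=['A'] left=['O', 'F', 'J'] right=[] parent=W
Step 3 (left): focus=J path=2 depth=1 children=[] left=['O', 'F'] right=['X'] parent=W

Answer: 2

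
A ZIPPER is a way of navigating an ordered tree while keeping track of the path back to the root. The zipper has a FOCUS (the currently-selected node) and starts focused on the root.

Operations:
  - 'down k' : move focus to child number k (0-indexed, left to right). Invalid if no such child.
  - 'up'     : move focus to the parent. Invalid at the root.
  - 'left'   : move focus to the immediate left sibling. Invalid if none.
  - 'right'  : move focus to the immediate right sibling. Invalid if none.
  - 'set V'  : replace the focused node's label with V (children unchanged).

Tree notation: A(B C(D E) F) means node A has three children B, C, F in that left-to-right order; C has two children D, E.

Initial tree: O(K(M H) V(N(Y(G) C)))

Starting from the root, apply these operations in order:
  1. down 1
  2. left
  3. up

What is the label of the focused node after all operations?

Answer: O

Derivation:
Step 1 (down 1): focus=V path=1 depth=1 children=['N'] left=['K'] right=[] parent=O
Step 2 (left): focus=K path=0 depth=1 children=['M', 'H'] left=[] right=['V'] parent=O
Step 3 (up): focus=O path=root depth=0 children=['K', 'V'] (at root)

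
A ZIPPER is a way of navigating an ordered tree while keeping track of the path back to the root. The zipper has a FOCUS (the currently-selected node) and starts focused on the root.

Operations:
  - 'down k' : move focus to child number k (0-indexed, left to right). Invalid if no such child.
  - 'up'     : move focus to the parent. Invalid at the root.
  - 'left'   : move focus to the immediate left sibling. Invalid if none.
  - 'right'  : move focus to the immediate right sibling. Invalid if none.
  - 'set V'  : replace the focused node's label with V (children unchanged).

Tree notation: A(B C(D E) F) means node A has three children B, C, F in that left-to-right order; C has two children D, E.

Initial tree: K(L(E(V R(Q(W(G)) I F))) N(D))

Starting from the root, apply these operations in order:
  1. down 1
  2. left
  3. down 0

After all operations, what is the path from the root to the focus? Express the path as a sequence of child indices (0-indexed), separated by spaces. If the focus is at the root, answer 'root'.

Step 1 (down 1): focus=N path=1 depth=1 children=['D'] left=['L'] right=[] parent=K
Step 2 (left): focus=L path=0 depth=1 children=['E'] left=[] right=['N'] parent=K
Step 3 (down 0): focus=E path=0/0 depth=2 children=['V', 'R'] left=[] right=[] parent=L

Answer: 0 0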